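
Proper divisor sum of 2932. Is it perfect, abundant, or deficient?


Proper divisors: 1, 2, 4, 733, 1466
Sum = 1 + 2 + 4 + 733 + 1466 = 2206
2206 < 2932 → deficient

s(2932) = 2206 (deficient)


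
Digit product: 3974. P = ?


3 × 9 × 7 × 4 = 756


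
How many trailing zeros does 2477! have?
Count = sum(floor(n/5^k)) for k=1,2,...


floor(2477/5) = 495
floor(2477/25) = 99
floor(2477/125) = 19
floor(2477/625) = 3
Total = 616

616 trailing zeros


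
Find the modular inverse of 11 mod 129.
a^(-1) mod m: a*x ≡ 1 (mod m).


Use the extended Euclidean algorithm on (129, 11); each row r = 129*s + 11*t:
r=129, s=1, t=0
r=11, s=0, t=1
q=11: r=8, s=1, t=-11   [129*(1) + 11*(-11) = 8]
q=1: r=3, s=-1, t=12   [129*(-1) + 11*(12) = 3]
q=2: r=2, s=3, t=-35   [129*(3) + 11*(-35) = 2]
q=1: r=1, s=-4, t=47   [129*(-4) + 11*(47) = 1]
q=2: r=0, s=11, t=-129   [129*(11) + 11*(-129) = 0]
GCD = 1 with t = 47, so 11*(47) ≡ 1 (mod 129)
Inverse = 47 mod 129 = 47
Check: 11 * 47 = 517 ≡ 1 (mod 129)

11^(-1) ≡ 47 (mod 129)


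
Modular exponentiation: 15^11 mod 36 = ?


15^1 mod 36 = 15
15^2 mod 36 = 9
15^3 mod 36 = 27
15^4 mod 36 = 9
15^5 mod 36 = 27
15^6 mod 36 = 9
15^7 mod 36 = 27
15^8 mod 36 = 9
15^9 mod 36 = 27
15^10 mod 36 = 9
15^11 mod 36 = 27


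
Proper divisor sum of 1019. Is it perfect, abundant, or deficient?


Proper divisors: 1
Sum = 1 = 1
1 < 1019 → deficient

s(1019) = 1 (deficient)


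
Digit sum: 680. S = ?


6 + 8 + 0 = 14


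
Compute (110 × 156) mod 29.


110 × 156 = 17160
17160 mod 29 = 21


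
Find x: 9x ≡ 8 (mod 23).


GCD(9, 23) = 1, unique solution
a^(-1) mod 23 = 18
x = 18 * 8 mod 23 = 6

x ≡ 6 (mod 23)


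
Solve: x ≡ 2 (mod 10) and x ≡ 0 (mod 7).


M = 10*7 = 70
M1 = M/10 = 7, M2 = M/7 = 10
M1^(-1) mod 10 = 3, M2^(-1) mod 7 = 5
x = 2*7*3 + 0*10*5 = 42
42 mod 70 = 42
Check: 42 mod 10 = 2 ✓, 42 mod 7 = 0 ✓

x ≡ 42 (mod 70)


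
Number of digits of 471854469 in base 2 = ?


471854469 in base 2 = 11100000111111110110110000101
Number of digits = 29

29 digits (base 2)


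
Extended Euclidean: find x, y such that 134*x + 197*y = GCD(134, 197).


Tabular extended Euclidean (each row: r = 134*s + 197*t):
r=134, s=1, t=0
r=197, s=0, t=1
q=0: r=134, s=1, t=0   [134*(1) + 197*(0) = 134]
q=1: r=63, s=-1, t=1   [134*(-1) + 197*(1) = 63]
q=2: r=8, s=3, t=-2   [134*(3) + 197*(-2) = 8]
q=7: r=7, s=-22, t=15   [134*(-22) + 197*(15) = 7]
q=1: r=1, s=25, t=-17   [134*(25) + 197*(-17) = 1]
q=7: r=0, s=-197, t=134   [134*(-197) + 197*(134) = 0]
GCD = 1; from the row with r=1: x=25, y=-17
Check: 134*(25) + 197*(-17) = 3350 - 3349 = 1

GCD = 1, x = 25, y = -17


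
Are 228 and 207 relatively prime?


Euclidean algorithm:
228 = 1 * 207 + 21
207 = 9 * 21 + 18
21 = 1 * 18 + 3
18 = 6 * 3 + 0
GCD(228, 207) = 3

No, not coprime (GCD = 3)


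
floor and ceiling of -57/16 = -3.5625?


-57/16 = -3.5625
floor = -4
ceil = -3

floor = -4, ceil = -3


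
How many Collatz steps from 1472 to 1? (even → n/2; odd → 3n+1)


1472 → 736 → 368 → 184 → 92 → 46 → 23 → 70 → 35 → 106 → 53 → 160 → 80 → 40 → 20 → 10 → 5 → 16 → 8 → 4 → 2 → 1
Total steps = 21

21 steps


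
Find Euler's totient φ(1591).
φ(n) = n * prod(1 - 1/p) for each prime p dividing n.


1591 = 37 × 43
Prime factors: 37, 43
φ(1591) = 1591 × (1-1/37) × (1-1/43)
= 1591 × 36/37 × 42/43 = 1512

φ(1591) = 1512


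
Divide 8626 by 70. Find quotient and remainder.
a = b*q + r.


8626 = 70 * 123 + 16
Check: 8610 + 16 = 8626

q = 123, r = 16


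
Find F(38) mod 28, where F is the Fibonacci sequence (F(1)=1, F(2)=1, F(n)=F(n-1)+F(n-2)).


F(k) mod 28 for k=1..38:
1, 1, 2, 3, 5, 8, 13, 21, 6, 27, 5, 4, 9, 13, 22, 7, 1, 8, 9, 17, 26, 15, 13, 0, 13, 13, 26, 11, 9, 20, 1, 21, 22, 15, 9, 24, 5, 1
F(38) mod 28 = 1


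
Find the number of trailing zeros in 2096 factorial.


floor(2096/5) = 419
floor(2096/25) = 83
floor(2096/125) = 16
floor(2096/625) = 3
Total = 521

521 trailing zeros


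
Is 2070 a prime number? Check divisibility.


2070 / 2 = 1035 (exact division)
2070 is NOT prime.

No, 2070 is not prime


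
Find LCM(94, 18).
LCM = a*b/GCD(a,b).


GCD(94, 18) = 2
LCM = 94*18/2 = 1692/2 = 846

LCM = 846


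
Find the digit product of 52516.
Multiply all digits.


5 × 2 × 5 × 1 × 6 = 300


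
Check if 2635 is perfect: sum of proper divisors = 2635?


Proper divisors of 2635: 1, 5, 17, 31, 85, 155, 527
Sum = 1 + 5 + 17 + 31 + 85 + 155 + 527 = 821

No, 2635 is not perfect (821 ≠ 2635)


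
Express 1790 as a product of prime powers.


1790 / 2 = 895
895 / 5 = 179
179 / 179 = 1
1790 = 2 × 5 × 179


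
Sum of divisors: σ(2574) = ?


Divisors of 2574: 1, 2, 3, 6, 9, 11, 13, 18, 22, 26, 33, 39, 66, 78, 99, 117, 143, 198, 234, 286, 429, 858, 1287, 2574
Sum = 1 + 2 + 3 + 6 + 9 + 11 + 13 + 18 + 22 + 26 + 33 + 39 + 66 + 78 + 99 + 117 + 143 + 198 + 234 + 286 + 429 + 858 + 1287 + 2574 = 6552

σ(2574) = 6552


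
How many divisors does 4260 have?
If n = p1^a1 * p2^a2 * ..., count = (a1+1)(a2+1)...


4260 = 2^2 × 3^1 × 5^1 × 71^1
d(4260) = (2+1) × (1+1) × (1+1) × (1+1) = 24

24 divisors


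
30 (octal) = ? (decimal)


30 (base 8) = 24 (decimal)
24 (decimal) = 24 (base 10)


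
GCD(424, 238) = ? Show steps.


424 = 1 * 238 + 186
238 = 1 * 186 + 52
186 = 3 * 52 + 30
52 = 1 * 30 + 22
30 = 1 * 22 + 8
22 = 2 * 8 + 6
8 = 1 * 6 + 2
6 = 3 * 2 + 0
GCD = 2


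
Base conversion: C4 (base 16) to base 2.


C4 (base 16) = 196 (decimal)
196 (decimal) = 11000100 (base 2)


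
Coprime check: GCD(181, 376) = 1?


Euclidean algorithm:
376 = 2 * 181 + 14
181 = 12 * 14 + 13
14 = 1 * 13 + 1
13 = 13 * 1 + 0
GCD(181, 376) = 1

Yes, coprime (GCD = 1)


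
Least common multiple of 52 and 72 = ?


GCD(52, 72) = 4
LCM = 52*72/4 = 3744/4 = 936

LCM = 936


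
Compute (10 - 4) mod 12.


10 - 4 = 6
6 mod 12 = 6


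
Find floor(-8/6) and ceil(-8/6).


-8/6 = -1.3333
floor = -2
ceil = -1

floor = -2, ceil = -1


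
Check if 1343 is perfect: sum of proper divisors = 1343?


Proper divisors of 1343: 1, 17, 79
Sum = 1 + 17 + 79 = 97

No, 1343 is not perfect (97 ≠ 1343)


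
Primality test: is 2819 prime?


Check divisors up to sqrt(2819) = 53.0943
No divisors found.
2819 is prime.

Yes, 2819 is prime


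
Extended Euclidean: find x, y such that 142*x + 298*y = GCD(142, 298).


Tabular extended Euclidean (each row: r = 142*s + 298*t):
r=142, s=1, t=0
r=298, s=0, t=1
q=0: r=142, s=1, t=0   [142*(1) + 298*(0) = 142]
q=2: r=14, s=-2, t=1   [142*(-2) + 298*(1) = 14]
q=10: r=2, s=21, t=-10   [142*(21) + 298*(-10) = 2]
q=7: r=0, s=-149, t=71   [142*(-149) + 298*(71) = 0]
GCD = 2; from the row with r=2: x=21, y=-10
Check: 142*(21) + 298*(-10) = 2982 - 2980 = 2

GCD = 2, x = 21, y = -10


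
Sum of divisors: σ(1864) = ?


Divisors of 1864: 1, 2, 4, 8, 233, 466, 932, 1864
Sum = 1 + 2 + 4 + 8 + 233 + 466 + 932 + 1864 = 3510

σ(1864) = 3510


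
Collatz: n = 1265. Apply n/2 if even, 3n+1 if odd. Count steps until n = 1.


1265 → 3796 → 1898 → 949 → 2848 → 1424 → 712 → 356 → 178 → 89 → 268 → 134 → 67 → 202 → 101 → 304 → 152 → 76 → 38 → 19 → 58 → 29 → 88 → 44 → 22 → 11 → 34 → 17 → 52 → 26 → 13 → 40 → 20 → 10 → 5 → 16 → 8 → 4 → 2 → 1
Total steps = 39

39 steps


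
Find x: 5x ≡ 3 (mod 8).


GCD(5, 8) = 1, unique solution
a^(-1) mod 8 = 5
x = 5 * 3 mod 8 = 7

x ≡ 7 (mod 8)


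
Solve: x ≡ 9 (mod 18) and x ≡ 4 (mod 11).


M = 18*11 = 198
M1 = M/18 = 11, M2 = M/11 = 18
M1^(-1) mod 18 = 5, M2^(-1) mod 11 = 8
x = 9*11*5 + 4*18*8 = 1071
1071 mod 198 = 81
Check: 81 mod 18 = 9 ✓, 81 mod 11 = 4 ✓

x ≡ 81 (mod 198)


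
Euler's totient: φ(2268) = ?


2268 = 2^2 × 3^4 × 7
Prime factors: 2, 3, 7
φ(2268) = 2268 × (1-1/2) × (1-1/3) × (1-1/7)
= 2268 × 1/2 × 2/3 × 6/7 = 648

φ(2268) = 648


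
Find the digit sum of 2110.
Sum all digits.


2 + 1 + 1 + 0 = 4


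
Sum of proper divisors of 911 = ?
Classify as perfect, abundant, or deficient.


Proper divisors: 1
Sum = 1 = 1
1 < 911 → deficient

s(911) = 1 (deficient)


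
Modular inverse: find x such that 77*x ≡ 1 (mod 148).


Use the extended Euclidean algorithm on (148, 77); each row r = 148*s + 77*t:
r=148, s=1, t=0
r=77, s=0, t=1
q=1: r=71, s=1, t=-1   [148*(1) + 77*(-1) = 71]
q=1: r=6, s=-1, t=2   [148*(-1) + 77*(2) = 6]
q=11: r=5, s=12, t=-23   [148*(12) + 77*(-23) = 5]
q=1: r=1, s=-13, t=25   [148*(-13) + 77*(25) = 1]
q=5: r=0, s=77, t=-148   [148*(77) + 77*(-148) = 0]
GCD = 1 with t = 25, so 77*(25) ≡ 1 (mod 148)
Inverse = 25 mod 148 = 25
Check: 77 * 25 = 1925 ≡ 1 (mod 148)

77^(-1) ≡ 25 (mod 148)


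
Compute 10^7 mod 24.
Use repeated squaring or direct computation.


10^1 mod 24 = 10
10^2 mod 24 = 4
10^3 mod 24 = 16
10^4 mod 24 = 16
10^5 mod 24 = 16
10^6 mod 24 = 16
10^7 mod 24 = 16


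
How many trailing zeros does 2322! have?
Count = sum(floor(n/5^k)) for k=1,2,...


floor(2322/5) = 464
floor(2322/25) = 92
floor(2322/125) = 18
floor(2322/625) = 3
Total = 577

577 trailing zeros


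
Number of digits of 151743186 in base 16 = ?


151743186 in base 16 = 90B6AD2
Number of digits = 7

7 digits (base 16)


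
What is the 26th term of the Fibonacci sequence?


Sequence: 1, 1, 2, 3, 5, 8, 13, 21, 34, 55, 89, 144, 233, 377, 610, 987, 1597, 2584, 4181, 6765, 10946, 17711, 28657, 46368, 75025, 121393
F(26) = 121393


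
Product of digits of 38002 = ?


3 × 8 × 0 × 0 × 2 = 0


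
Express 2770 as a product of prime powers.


2770 / 2 = 1385
1385 / 5 = 277
277 / 277 = 1
2770 = 2 × 5 × 277


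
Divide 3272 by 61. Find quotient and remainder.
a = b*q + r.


3272 = 61 * 53 + 39
Check: 3233 + 39 = 3272

q = 53, r = 39


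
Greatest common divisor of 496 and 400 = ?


496 = 1 * 400 + 96
400 = 4 * 96 + 16
96 = 6 * 16 + 0
GCD = 16


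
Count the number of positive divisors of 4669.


4669 = 7^1 × 23^1 × 29^1
d(4669) = (1+1) × (1+1) × (1+1) = 8

8 divisors


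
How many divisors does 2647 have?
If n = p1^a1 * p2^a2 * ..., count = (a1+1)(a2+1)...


2647 = 2647^1
d(2647) = (1+1) = 2

2 divisors


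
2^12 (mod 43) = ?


2^1 mod 43 = 2
2^2 mod 43 = 4
2^3 mod 43 = 8
2^4 mod 43 = 16
2^5 mod 43 = 32
2^6 mod 43 = 21
2^7 mod 43 = 42
2^8 mod 43 = 41
2^9 mod 43 = 39
2^10 mod 43 = 35
2^11 mod 43 = 27
2^12 mod 43 = 11


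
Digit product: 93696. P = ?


9 × 3 × 6 × 9 × 6 = 8748


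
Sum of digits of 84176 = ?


8 + 4 + 1 + 7 + 6 = 26


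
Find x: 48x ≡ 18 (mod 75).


GCD(48, 75) = 3 divides 18
Divide: 16x ≡ 6 (mod 25)
x ≡ 16 (mod 25)


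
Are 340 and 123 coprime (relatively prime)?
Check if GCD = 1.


Euclidean algorithm:
340 = 2 * 123 + 94
123 = 1 * 94 + 29
94 = 3 * 29 + 7
29 = 4 * 7 + 1
7 = 7 * 1 + 0
GCD(340, 123) = 1

Yes, coprime (GCD = 1)


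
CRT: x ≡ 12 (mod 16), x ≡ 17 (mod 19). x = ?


M = 16*19 = 304
M1 = M/16 = 19, M2 = M/19 = 16
M1^(-1) mod 16 = 11, M2^(-1) mod 19 = 6
x = 12*19*11 + 17*16*6 = 4140
4140 mod 304 = 188
Check: 188 mod 16 = 12 ✓, 188 mod 19 = 17 ✓

x ≡ 188 (mod 304)


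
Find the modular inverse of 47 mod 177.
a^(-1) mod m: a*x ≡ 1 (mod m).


Use the extended Euclidean algorithm on (177, 47); each row r = 177*s + 47*t:
r=177, s=1, t=0
r=47, s=0, t=1
q=3: r=36, s=1, t=-3   [177*(1) + 47*(-3) = 36]
q=1: r=11, s=-1, t=4   [177*(-1) + 47*(4) = 11]
q=3: r=3, s=4, t=-15   [177*(4) + 47*(-15) = 3]
q=3: r=2, s=-13, t=49   [177*(-13) + 47*(49) = 2]
q=1: r=1, s=17, t=-64   [177*(17) + 47*(-64) = 1]
q=2: r=0, s=-47, t=177   [177*(-47) + 47*(177) = 0]
GCD = 1 with t = -64, so 47*(-64) ≡ 1 (mod 177)
Inverse = -64 mod 177 = 113
Check: 47 * 113 = 5311 ≡ 1 (mod 177)

47^(-1) ≡ 113 (mod 177)


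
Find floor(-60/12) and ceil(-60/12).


-60/12 = -5.0000
floor = -5
ceil = -5

floor = -5, ceil = -5


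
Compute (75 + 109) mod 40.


75 + 109 = 184
184 mod 40 = 24


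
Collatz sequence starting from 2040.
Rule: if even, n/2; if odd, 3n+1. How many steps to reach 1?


2040 → 1020 → 510 → 255 → 766 → 383 → 1150 → 575 → 1726 → 863 → 2590 → 1295 → 3886 → 1943 → 5830 → 2915 → 8746 → 4373 → 13120 → 6560 → 3280 → 1640 → 820 → 410 → 205 → 616 → 308 → 154 → 77 → 232 → 116 → 58 → 29 → 88 → 44 → 22 → 11 → 34 → 17 → 52 → 26 → 13 → 40 → 20 → 10 → 5 → 16 → 8 → 4 → 2 → 1
Total steps = 50

50 steps


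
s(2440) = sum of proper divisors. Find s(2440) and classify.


Proper divisors: 1, 2, 4, 5, 8, 10, 20, 40, 61, 122, 244, 305, 488, 610, 1220
Sum = 1 + 2 + 4 + 5 + 8 + 10 + 20 + 40 + 61 + 122 + 244 + 305 + 488 + 610 + 1220 = 3140
3140 > 2440 → abundant

s(2440) = 3140 (abundant)


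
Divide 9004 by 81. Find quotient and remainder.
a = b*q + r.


9004 = 81 * 111 + 13
Check: 8991 + 13 = 9004

q = 111, r = 13


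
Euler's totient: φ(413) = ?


413 = 7 × 59
Prime factors: 7, 59
φ(413) = 413 × (1-1/7) × (1-1/59)
= 413 × 6/7 × 58/59 = 348

φ(413) = 348


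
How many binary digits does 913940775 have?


913940775 in base 2 = 110110011110011010000100100111
Number of digits = 30

30 digits (base 2)


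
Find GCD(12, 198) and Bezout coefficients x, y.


Tabular extended Euclidean (each row: r = 12*s + 198*t):
r=12, s=1, t=0
r=198, s=0, t=1
q=0: r=12, s=1, t=0   [12*(1) + 198*(0) = 12]
q=16: r=6, s=-16, t=1   [12*(-16) + 198*(1) = 6]
q=2: r=0, s=33, t=-2   [12*(33) + 198*(-2) = 0]
GCD = 6; from the row with r=6: x=-16, y=1
Check: 12*(-16) + 198*(1) = -192 + 198 = 6

GCD = 6, x = -16, y = 1


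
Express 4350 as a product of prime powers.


4350 / 2 = 2175
2175 / 3 = 725
725 / 5 = 145
145 / 5 = 29
29 / 29 = 1
4350 = 2 × 3 × 5^2 × 29


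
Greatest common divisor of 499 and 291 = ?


499 = 1 * 291 + 208
291 = 1 * 208 + 83
208 = 2 * 83 + 42
83 = 1 * 42 + 41
42 = 1 * 41 + 1
41 = 41 * 1 + 0
GCD = 1


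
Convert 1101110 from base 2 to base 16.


1101110 (base 2) = 110 (decimal)
110 (decimal) = 6E (base 16)


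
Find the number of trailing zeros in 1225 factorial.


floor(1225/5) = 245
floor(1225/25) = 49
floor(1225/125) = 9
floor(1225/625) = 1
Total = 304

304 trailing zeros


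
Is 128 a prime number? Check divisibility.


128 / 2 = 64 (exact division)
128 is NOT prime.

No, 128 is not prime


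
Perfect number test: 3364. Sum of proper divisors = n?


Proper divisors of 3364: 1, 2, 4, 29, 58, 116, 841, 1682
Sum = 1 + 2 + 4 + 29 + 58 + 116 + 841 + 1682 = 2733

No, 3364 is not perfect (2733 ≠ 3364)


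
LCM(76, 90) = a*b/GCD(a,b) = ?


GCD(76, 90) = 2
LCM = 76*90/2 = 6840/2 = 3420

LCM = 3420


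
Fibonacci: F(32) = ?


Sequence: 1, 1, 2, 3, 5, 8, 13, 21, 34, 55, 89, 144, 233, 377, 610, 987, 1597, 2584, 4181, 6765, 10946, 17711, 28657, 46368, 75025, 121393, 196418, 317811, 514229, 832040, 1346269, 2178309
F(32) = 2178309


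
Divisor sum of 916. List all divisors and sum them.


Divisors of 916: 1, 2, 4, 229, 458, 916
Sum = 1 + 2 + 4 + 229 + 458 + 916 = 1610

σ(916) = 1610


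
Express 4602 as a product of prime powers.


4602 / 2 = 2301
2301 / 3 = 767
767 / 13 = 59
59 / 59 = 1
4602 = 2 × 3 × 13 × 59


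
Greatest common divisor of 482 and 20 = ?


482 = 24 * 20 + 2
20 = 10 * 2 + 0
GCD = 2


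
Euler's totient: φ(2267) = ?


2267 = 2267
Prime factors: 2267
φ(2267) = 2267 × (1-1/2267)
= 2267 × 2266/2267 = 2266

φ(2267) = 2266


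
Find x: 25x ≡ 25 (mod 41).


GCD(25, 41) = 1, unique solution
a^(-1) mod 41 = 23
x = 23 * 25 mod 41 = 1

x ≡ 1 (mod 41)


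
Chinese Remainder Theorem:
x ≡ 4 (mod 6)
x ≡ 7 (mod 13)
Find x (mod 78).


M = 6*13 = 78
M1 = M/6 = 13, M2 = M/13 = 6
M1^(-1) mod 6 = 1, M2^(-1) mod 13 = 11
x = 4*13*1 + 7*6*11 = 514
514 mod 78 = 46
Check: 46 mod 6 = 4 ✓, 46 mod 13 = 7 ✓

x ≡ 46 (mod 78)


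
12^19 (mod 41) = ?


12^1 mod 41 = 12
12^2 mod 41 = 21
12^3 mod 41 = 6
12^4 mod 41 = 31
12^5 mod 41 = 3
12^6 mod 41 = 36
12^7 mod 41 = 22
12^8 mod 41 = 18
12^9 mod 41 = 11
12^10 mod 41 = 9
12^11 mod 41 = 26
12^12 mod 41 = 25
12^13 mod 41 = 13
12^14 mod 41 = 33
12^15 mod 41 = 27
12^16 mod 41 = 37
12^17 mod 41 = 34
12^18 mod 41 = 39
12^19 mod 41 = 17


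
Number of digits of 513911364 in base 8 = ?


513911364 in base 8 = 3650325104
Number of digits = 10

10 digits (base 8)


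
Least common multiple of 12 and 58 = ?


GCD(12, 58) = 2
LCM = 12*58/2 = 696/2 = 348

LCM = 348


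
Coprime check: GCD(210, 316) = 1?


Euclidean algorithm:
316 = 1 * 210 + 106
210 = 1 * 106 + 104
106 = 1 * 104 + 2
104 = 52 * 2 + 0
GCD(210, 316) = 2

No, not coprime (GCD = 2)


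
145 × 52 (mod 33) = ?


145 × 52 = 7540
7540 mod 33 = 16


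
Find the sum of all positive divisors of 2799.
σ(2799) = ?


Divisors of 2799: 1, 3, 9, 311, 933, 2799
Sum = 1 + 3 + 9 + 311 + 933 + 2799 = 4056

σ(2799) = 4056


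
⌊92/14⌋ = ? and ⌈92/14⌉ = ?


92/14 = 6.5714
floor = 6
ceil = 7

floor = 6, ceil = 7


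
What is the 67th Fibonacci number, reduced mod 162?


F(k) mod 162 for k=1..67:
1, 1, 2, 3, 5, 8, 13, 21, 34, 55, 89, 144, 71, 53, 124, 15, 139, 154, 131, 123, 92, 53, 145, 36, 19, 55, 74, 129, 41, 8, 49, 57, 106, 1, 107, 108, 53, 161, 52, 51, 103, 154, 95, 87, 20, 107, 127, 72, 37, 109, 146, 93, 77, 8, 85, 93, 16, 109, 125, 72, 35, 107, 142, 87, 67, 154, 59
F(67) mod 162 = 59


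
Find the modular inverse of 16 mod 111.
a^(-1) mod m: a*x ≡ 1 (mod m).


Use the extended Euclidean algorithm on (111, 16); each row r = 111*s + 16*t:
r=111, s=1, t=0
r=16, s=0, t=1
q=6: r=15, s=1, t=-6   [111*(1) + 16*(-6) = 15]
q=1: r=1, s=-1, t=7   [111*(-1) + 16*(7) = 1]
q=15: r=0, s=16, t=-111   [111*(16) + 16*(-111) = 0]
GCD = 1 with t = 7, so 16*(7) ≡ 1 (mod 111)
Inverse = 7 mod 111 = 7
Check: 16 * 7 = 112 ≡ 1 (mod 111)

16^(-1) ≡ 7 (mod 111)


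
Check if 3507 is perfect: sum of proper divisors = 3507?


Proper divisors of 3507: 1, 3, 7, 21, 167, 501, 1169
Sum = 1 + 3 + 7 + 21 + 167 + 501 + 1169 = 1869

No, 3507 is not perfect (1869 ≠ 3507)


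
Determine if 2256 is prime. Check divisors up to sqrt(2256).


2256 / 2 = 1128 (exact division)
2256 is NOT prime.

No, 2256 is not prime


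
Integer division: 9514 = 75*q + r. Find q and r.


9514 = 75 * 126 + 64
Check: 9450 + 64 = 9514

q = 126, r = 64


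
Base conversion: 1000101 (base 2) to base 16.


1000101 (base 2) = 69 (decimal)
69 (decimal) = 45 (base 16)


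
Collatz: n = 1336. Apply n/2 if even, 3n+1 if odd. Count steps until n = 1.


1336 → 668 → 334 → 167 → 502 → 251 → 754 → 377 → 1132 → 566 → 283 → 850 → 425 → 1276 → 638 → 319 → 958 → 479 → 1438 → 719 → 2158 → 1079 → 3238 → 1619 → 4858 → 2429 → 7288 → 3644 → 1822 → 911 → 2734 → 1367 → 4102 → 2051 → 6154 → 3077 → 9232 → 4616 → 2308 → 1154 → 577 → 1732 → 866 → 433 → 1300 → 650 → 325 → 976 → 488 → 244 → 122 → 61 → 184 → 92 → 46 → 23 → 70 → 35 → 106 → 53 → 160 → 80 → 40 → 20 → 10 → 5 → 16 → 8 → 4 → 2 → 1
Total steps = 70

70 steps


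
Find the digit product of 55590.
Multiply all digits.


5 × 5 × 5 × 9 × 0 = 0


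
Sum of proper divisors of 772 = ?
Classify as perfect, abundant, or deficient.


Proper divisors: 1, 2, 4, 193, 386
Sum = 1 + 2 + 4 + 193 + 386 = 586
586 < 772 → deficient

s(772) = 586 (deficient)


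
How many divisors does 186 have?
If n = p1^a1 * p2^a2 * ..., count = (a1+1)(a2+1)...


186 = 2^1 × 3^1 × 31^1
d(186) = (1+1) × (1+1) × (1+1) = 8

8 divisors


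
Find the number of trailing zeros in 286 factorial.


floor(286/5) = 57
floor(286/25) = 11
floor(286/125) = 2
Total = 70

70 trailing zeros


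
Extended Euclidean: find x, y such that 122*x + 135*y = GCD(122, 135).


Tabular extended Euclidean (each row: r = 122*s + 135*t):
r=122, s=1, t=0
r=135, s=0, t=1
q=0: r=122, s=1, t=0   [122*(1) + 135*(0) = 122]
q=1: r=13, s=-1, t=1   [122*(-1) + 135*(1) = 13]
q=9: r=5, s=10, t=-9   [122*(10) + 135*(-9) = 5]
q=2: r=3, s=-21, t=19   [122*(-21) + 135*(19) = 3]
q=1: r=2, s=31, t=-28   [122*(31) + 135*(-28) = 2]
q=1: r=1, s=-52, t=47   [122*(-52) + 135*(47) = 1]
q=2: r=0, s=135, t=-122   [122*(135) + 135*(-122) = 0]
GCD = 1; from the row with r=1: x=-52, y=47
Check: 122*(-52) + 135*(47) = -6344 + 6345 = 1

GCD = 1, x = -52, y = 47


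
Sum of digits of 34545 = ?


3 + 4 + 5 + 4 + 5 = 21


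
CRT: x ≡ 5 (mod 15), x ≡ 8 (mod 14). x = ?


M = 15*14 = 210
M1 = M/15 = 14, M2 = M/14 = 15
M1^(-1) mod 15 = 14, M2^(-1) mod 14 = 1
x = 5*14*14 + 8*15*1 = 1100
1100 mod 210 = 50
Check: 50 mod 15 = 5 ✓, 50 mod 14 = 8 ✓

x ≡ 50 (mod 210)


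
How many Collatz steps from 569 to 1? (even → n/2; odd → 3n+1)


569 → 1708 → 854 → 427 → 1282 → 641 → 1924 → 962 → 481 → 1444 → 722 → 361 → 1084 → 542 → 271 → 814 → 407 → 1222 → 611 → 1834 → 917 → 2752 → 1376 → 688 → 344 → 172 → 86 → 43 → 130 → 65 → 196 → 98 → 49 → 148 → 74 → 37 → 112 → 56 → 28 → 14 → 7 → 22 → 11 → 34 → 17 → 52 → 26 → 13 → 40 → 20 → 10 → 5 → 16 → 8 → 4 → 2 → 1
Total steps = 56

56 steps


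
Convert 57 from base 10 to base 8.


57 (base 10) = 57 (decimal)
57 (decimal) = 71 (base 8)


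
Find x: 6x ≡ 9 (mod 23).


GCD(6, 23) = 1, unique solution
a^(-1) mod 23 = 4
x = 4 * 9 mod 23 = 13

x ≡ 13 (mod 23)


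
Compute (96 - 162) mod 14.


96 - 162 = -66
-66 mod 14 = 4


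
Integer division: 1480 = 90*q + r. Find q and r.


1480 = 90 * 16 + 40
Check: 1440 + 40 = 1480

q = 16, r = 40


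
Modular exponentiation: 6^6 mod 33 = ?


6^1 mod 33 = 6
6^2 mod 33 = 3
6^3 mod 33 = 18
6^4 mod 33 = 9
6^5 mod 33 = 21
6^6 mod 33 = 27


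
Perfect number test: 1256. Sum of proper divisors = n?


Proper divisors of 1256: 1, 2, 4, 8, 157, 314, 628
Sum = 1 + 2 + 4 + 8 + 157 + 314 + 628 = 1114

No, 1256 is not perfect (1114 ≠ 1256)


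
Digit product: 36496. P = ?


3 × 6 × 4 × 9 × 6 = 3888


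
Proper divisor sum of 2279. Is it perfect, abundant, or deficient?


Proper divisors: 1, 43, 53
Sum = 1 + 43 + 53 = 97
97 < 2279 → deficient

s(2279) = 97 (deficient)


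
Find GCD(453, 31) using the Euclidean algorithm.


453 = 14 * 31 + 19
31 = 1 * 19 + 12
19 = 1 * 12 + 7
12 = 1 * 7 + 5
7 = 1 * 5 + 2
5 = 2 * 2 + 1
2 = 2 * 1 + 0
GCD = 1


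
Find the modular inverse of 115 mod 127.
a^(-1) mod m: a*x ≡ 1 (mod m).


Use the extended Euclidean algorithm on (127, 115); each row r = 127*s + 115*t:
r=127, s=1, t=0
r=115, s=0, t=1
q=1: r=12, s=1, t=-1   [127*(1) + 115*(-1) = 12]
q=9: r=7, s=-9, t=10   [127*(-9) + 115*(10) = 7]
q=1: r=5, s=10, t=-11   [127*(10) + 115*(-11) = 5]
q=1: r=2, s=-19, t=21   [127*(-19) + 115*(21) = 2]
q=2: r=1, s=48, t=-53   [127*(48) + 115*(-53) = 1]
q=2: r=0, s=-115, t=127   [127*(-115) + 115*(127) = 0]
GCD = 1 with t = -53, so 115*(-53) ≡ 1 (mod 127)
Inverse = -53 mod 127 = 74
Check: 115 * 74 = 8510 ≡ 1 (mod 127)

115^(-1) ≡ 74 (mod 127)


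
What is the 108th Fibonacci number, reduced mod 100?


F(k) mod 100 for k=1..108:
1, 1, 2, 3, 5, 8, 13, 21, 34, 55, 89, 44, 33, 77, 10, 87, 97, 84, 81, 65, 46, 11, 57, 68, 25, 93, 18, 11, 29, 40, 69, 9, 78, 87, 65, 52, 17, 69, 86, 55, 41, 96, 37, 33, 70, 3, 73, 76, 49, 25, 74, 99, 73, 72, 45, 17, 62, 79, 41, 20, 61, 81, 42, 23, 65, 88, 53, 41, 94, 35, 29, 64, 93, 57, 50, 7, 57, 64, 21, 85, 6, 91, 97, 88, 85, 73, 58, 31, 89, 20, 9, 29, 38, 67, 5, 72, 77, 49, 26, 75, 1, 76, 77, 53, 30, 83, 13, 96
F(108) mod 100 = 96


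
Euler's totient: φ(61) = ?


61 = 61
Prime factors: 61
φ(61) = 61 × (1-1/61)
= 61 × 60/61 = 60

φ(61) = 60


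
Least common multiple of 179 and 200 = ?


GCD(179, 200) = 1
LCM = 179*200/1 = 35800/1 = 35800

LCM = 35800


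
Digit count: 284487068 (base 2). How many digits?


284487068 in base 2 = 10000111101001110110110011100
Number of digits = 29

29 digits (base 2)


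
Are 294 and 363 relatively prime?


Euclidean algorithm:
363 = 1 * 294 + 69
294 = 4 * 69 + 18
69 = 3 * 18 + 15
18 = 1 * 15 + 3
15 = 5 * 3 + 0
GCD(294, 363) = 3

No, not coprime (GCD = 3)


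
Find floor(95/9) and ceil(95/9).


95/9 = 10.5556
floor = 10
ceil = 11

floor = 10, ceil = 11


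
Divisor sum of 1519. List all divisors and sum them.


Divisors of 1519: 1, 7, 31, 49, 217, 1519
Sum = 1 + 7 + 31 + 49 + 217 + 1519 = 1824

σ(1519) = 1824


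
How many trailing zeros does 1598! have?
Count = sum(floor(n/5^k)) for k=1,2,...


floor(1598/5) = 319
floor(1598/25) = 63
floor(1598/125) = 12
floor(1598/625) = 2
Total = 396

396 trailing zeros


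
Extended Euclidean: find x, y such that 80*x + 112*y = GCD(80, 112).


Tabular extended Euclidean (each row: r = 80*s + 112*t):
r=80, s=1, t=0
r=112, s=0, t=1
q=0: r=80, s=1, t=0   [80*(1) + 112*(0) = 80]
q=1: r=32, s=-1, t=1   [80*(-1) + 112*(1) = 32]
q=2: r=16, s=3, t=-2   [80*(3) + 112*(-2) = 16]
q=2: r=0, s=-7, t=5   [80*(-7) + 112*(5) = 0]
GCD = 16; from the row with r=16: x=3, y=-2
Check: 80*(3) + 112*(-2) = 240 - 224 = 16

GCD = 16, x = 3, y = -2


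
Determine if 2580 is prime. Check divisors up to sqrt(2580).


2580 / 2 = 1290 (exact division)
2580 is NOT prime.

No, 2580 is not prime


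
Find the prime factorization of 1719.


1719 / 3 = 573
573 / 3 = 191
191 / 191 = 1
1719 = 3^2 × 191


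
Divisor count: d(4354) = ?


4354 = 2^1 × 7^1 × 311^1
d(4354) = (1+1) × (1+1) × (1+1) = 8

8 divisors


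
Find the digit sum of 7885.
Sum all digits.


7 + 8 + 8 + 5 = 28


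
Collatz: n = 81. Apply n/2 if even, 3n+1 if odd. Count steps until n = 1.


81 → 244 → 122 → 61 → 184 → 92 → 46 → 23 → 70 → 35 → 106 → 53 → 160 → 80 → 40 → 20 → 10 → 5 → 16 → 8 → 4 → 2 → 1
Total steps = 22

22 steps


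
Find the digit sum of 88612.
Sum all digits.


8 + 8 + 6 + 1 + 2 = 25


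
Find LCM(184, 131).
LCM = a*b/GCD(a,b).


GCD(184, 131) = 1
LCM = 184*131/1 = 24104/1 = 24104

LCM = 24104


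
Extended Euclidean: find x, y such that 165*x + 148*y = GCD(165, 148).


Tabular extended Euclidean (each row: r = 165*s + 148*t):
r=165, s=1, t=0
r=148, s=0, t=1
q=1: r=17, s=1, t=-1   [165*(1) + 148*(-1) = 17]
q=8: r=12, s=-8, t=9   [165*(-8) + 148*(9) = 12]
q=1: r=5, s=9, t=-10   [165*(9) + 148*(-10) = 5]
q=2: r=2, s=-26, t=29   [165*(-26) + 148*(29) = 2]
q=2: r=1, s=61, t=-68   [165*(61) + 148*(-68) = 1]
q=2: r=0, s=-148, t=165   [165*(-148) + 148*(165) = 0]
GCD = 1; from the row with r=1: x=61, y=-68
Check: 165*(61) + 148*(-68) = 10065 - 10064 = 1

GCD = 1, x = 61, y = -68


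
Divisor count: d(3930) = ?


3930 = 2^1 × 3^1 × 5^1 × 131^1
d(3930) = (1+1) × (1+1) × (1+1) × (1+1) = 16

16 divisors


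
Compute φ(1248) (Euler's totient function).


1248 = 2^5 × 3 × 13
Prime factors: 2, 3, 13
φ(1248) = 1248 × (1-1/2) × (1-1/3) × (1-1/13)
= 1248 × 1/2 × 2/3 × 12/13 = 384

φ(1248) = 384


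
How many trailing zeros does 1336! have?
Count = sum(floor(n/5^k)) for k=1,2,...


floor(1336/5) = 267
floor(1336/25) = 53
floor(1336/125) = 10
floor(1336/625) = 2
Total = 332

332 trailing zeros


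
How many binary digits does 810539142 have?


810539142 in base 2 = 110000010011111101100010000110
Number of digits = 30

30 digits (base 2)


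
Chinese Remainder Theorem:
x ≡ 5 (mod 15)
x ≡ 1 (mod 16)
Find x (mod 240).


M = 15*16 = 240
M1 = M/15 = 16, M2 = M/16 = 15
M1^(-1) mod 15 = 1, M2^(-1) mod 16 = 15
x = 5*16*1 + 1*15*15 = 305
305 mod 240 = 65
Check: 65 mod 15 = 5 ✓, 65 mod 16 = 1 ✓

x ≡ 65 (mod 240)


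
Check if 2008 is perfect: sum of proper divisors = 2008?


Proper divisors of 2008: 1, 2, 4, 8, 251, 502, 1004
Sum = 1 + 2 + 4 + 8 + 251 + 502 + 1004 = 1772

No, 2008 is not perfect (1772 ≠ 2008)


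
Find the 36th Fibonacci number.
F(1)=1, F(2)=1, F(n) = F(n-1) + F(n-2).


Sequence: 1, 1, 2, 3, 5, 8, 13, 21, 34, 55, 89, 144, 233, 377, 610, 987, 1597, 2584, 4181, 6765, 10946, 17711, 28657, 46368, 75025, 121393, 196418, 317811, 514229, 832040, 1346269, 2178309, 3524578, 5702887, 9227465, 14930352
F(36) = 14930352


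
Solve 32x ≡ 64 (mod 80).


GCD(32, 80) = 16 divides 64
Divide: 2x ≡ 4 (mod 5)
x ≡ 2 (mod 5)


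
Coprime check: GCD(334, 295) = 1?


Euclidean algorithm:
334 = 1 * 295 + 39
295 = 7 * 39 + 22
39 = 1 * 22 + 17
22 = 1 * 17 + 5
17 = 3 * 5 + 2
5 = 2 * 2 + 1
2 = 2 * 1 + 0
GCD(334, 295) = 1

Yes, coprime (GCD = 1)


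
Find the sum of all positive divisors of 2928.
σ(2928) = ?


Divisors of 2928: 1, 2, 3, 4, 6, 8, 12, 16, 24, 48, 61, 122, 183, 244, 366, 488, 732, 976, 1464, 2928
Sum = 1 + 2 + 3 + 4 + 6 + 8 + 12 + 16 + 24 + 48 + 61 + 122 + 183 + 244 + 366 + 488 + 732 + 976 + 1464 + 2928 = 7688

σ(2928) = 7688


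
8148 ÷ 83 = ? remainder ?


8148 = 83 * 98 + 14
Check: 8134 + 14 = 8148

q = 98, r = 14


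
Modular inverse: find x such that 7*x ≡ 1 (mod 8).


Use the extended Euclidean algorithm on (8, 7); each row r = 8*s + 7*t:
r=8, s=1, t=0
r=7, s=0, t=1
q=1: r=1, s=1, t=-1   [8*(1) + 7*(-1) = 1]
q=7: r=0, s=-7, t=8   [8*(-7) + 7*(8) = 0]
GCD = 1 with t = -1, so 7*(-1) ≡ 1 (mod 8)
Inverse = -1 mod 8 = 7
Check: 7 * 7 = 49 ≡ 1 (mod 8)

7^(-1) ≡ 7 (mod 8)


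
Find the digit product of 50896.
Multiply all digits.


5 × 0 × 8 × 9 × 6 = 0


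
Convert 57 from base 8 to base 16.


57 (base 8) = 47 (decimal)
47 (decimal) = 2F (base 16)


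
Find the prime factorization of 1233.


1233 / 3 = 411
411 / 3 = 137
137 / 137 = 1
1233 = 3^2 × 137


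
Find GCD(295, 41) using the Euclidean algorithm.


295 = 7 * 41 + 8
41 = 5 * 8 + 1
8 = 8 * 1 + 0
GCD = 1


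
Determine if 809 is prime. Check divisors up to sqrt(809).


Check divisors up to sqrt(809) = 28.4429
No divisors found.
809 is prime.

Yes, 809 is prime


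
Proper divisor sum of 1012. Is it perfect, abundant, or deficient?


Proper divisors: 1, 2, 4, 11, 22, 23, 44, 46, 92, 253, 506
Sum = 1 + 2 + 4 + 11 + 22 + 23 + 44 + 46 + 92 + 253 + 506 = 1004
1004 < 1012 → deficient

s(1012) = 1004 (deficient)


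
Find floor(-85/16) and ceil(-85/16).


-85/16 = -5.3125
floor = -6
ceil = -5

floor = -6, ceil = -5


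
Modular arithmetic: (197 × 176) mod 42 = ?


197 × 176 = 34672
34672 mod 42 = 22


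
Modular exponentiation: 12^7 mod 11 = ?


12^1 mod 11 = 1
12^2 mod 11 = 1
12^3 mod 11 = 1
12^4 mod 11 = 1
12^5 mod 11 = 1
12^6 mod 11 = 1
12^7 mod 11 = 1


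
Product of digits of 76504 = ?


7 × 6 × 5 × 0 × 4 = 0


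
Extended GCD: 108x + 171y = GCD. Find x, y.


Tabular extended Euclidean (each row: r = 108*s + 171*t):
r=108, s=1, t=0
r=171, s=0, t=1
q=0: r=108, s=1, t=0   [108*(1) + 171*(0) = 108]
q=1: r=63, s=-1, t=1   [108*(-1) + 171*(1) = 63]
q=1: r=45, s=2, t=-1   [108*(2) + 171*(-1) = 45]
q=1: r=18, s=-3, t=2   [108*(-3) + 171*(2) = 18]
q=2: r=9, s=8, t=-5   [108*(8) + 171*(-5) = 9]
q=2: r=0, s=-19, t=12   [108*(-19) + 171*(12) = 0]
GCD = 9; from the row with r=9: x=8, y=-5
Check: 108*(8) + 171*(-5) = 864 - 855 = 9

GCD = 9, x = 8, y = -5


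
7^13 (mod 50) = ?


7^1 mod 50 = 7
7^2 mod 50 = 49
7^3 mod 50 = 43
7^4 mod 50 = 1
7^5 mod 50 = 7
7^6 mod 50 = 49
7^7 mod 50 = 43
7^8 mod 50 = 1
7^9 mod 50 = 7
7^10 mod 50 = 49
7^11 mod 50 = 43
7^12 mod 50 = 1
7^13 mod 50 = 7


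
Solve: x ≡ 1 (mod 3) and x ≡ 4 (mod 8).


M = 3*8 = 24
M1 = M/3 = 8, M2 = M/8 = 3
M1^(-1) mod 3 = 2, M2^(-1) mod 8 = 3
x = 1*8*2 + 4*3*3 = 52
52 mod 24 = 4
Check: 4 mod 3 = 1 ✓, 4 mod 8 = 4 ✓

x ≡ 4 (mod 24)


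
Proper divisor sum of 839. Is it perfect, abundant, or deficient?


Proper divisors: 1
Sum = 1 = 1
1 < 839 → deficient

s(839) = 1 (deficient)


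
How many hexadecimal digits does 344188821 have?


344188821 in base 16 = 1483E795
Number of digits = 8

8 digits (base 16)


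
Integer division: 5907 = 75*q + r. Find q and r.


5907 = 75 * 78 + 57
Check: 5850 + 57 = 5907

q = 78, r = 57


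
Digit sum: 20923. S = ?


2 + 0 + 9 + 2 + 3 = 16


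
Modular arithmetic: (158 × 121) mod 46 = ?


158 × 121 = 19118
19118 mod 46 = 28


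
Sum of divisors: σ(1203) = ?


Divisors of 1203: 1, 3, 401, 1203
Sum = 1 + 3 + 401 + 1203 = 1608

σ(1203) = 1608


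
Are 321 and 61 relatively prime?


Euclidean algorithm:
321 = 5 * 61 + 16
61 = 3 * 16 + 13
16 = 1 * 13 + 3
13 = 4 * 3 + 1
3 = 3 * 1 + 0
GCD(321, 61) = 1

Yes, coprime (GCD = 1)


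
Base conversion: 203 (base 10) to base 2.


203 (base 10) = 203 (decimal)
203 (decimal) = 11001011 (base 2)


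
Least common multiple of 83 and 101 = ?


GCD(83, 101) = 1
LCM = 83*101/1 = 8383/1 = 8383

LCM = 8383


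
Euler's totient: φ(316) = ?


316 = 2^2 × 79
Prime factors: 2, 79
φ(316) = 316 × (1-1/2) × (1-1/79)
= 316 × 1/2 × 78/79 = 156

φ(316) = 156


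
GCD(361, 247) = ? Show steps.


361 = 1 * 247 + 114
247 = 2 * 114 + 19
114 = 6 * 19 + 0
GCD = 19


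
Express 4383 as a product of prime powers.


4383 / 3 = 1461
1461 / 3 = 487
487 / 487 = 1
4383 = 3^2 × 487


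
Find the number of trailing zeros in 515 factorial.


floor(515/5) = 103
floor(515/25) = 20
floor(515/125) = 4
Total = 127

127 trailing zeros


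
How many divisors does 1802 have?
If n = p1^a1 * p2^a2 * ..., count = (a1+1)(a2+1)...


1802 = 2^1 × 17^1 × 53^1
d(1802) = (1+1) × (1+1) × (1+1) = 8

8 divisors


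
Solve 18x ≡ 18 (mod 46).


GCD(18, 46) = 2 divides 18
Divide: 9x ≡ 9 (mod 23)
x ≡ 1 (mod 23)


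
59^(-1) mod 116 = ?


Use the extended Euclidean algorithm on (116, 59); each row r = 116*s + 59*t:
r=116, s=1, t=0
r=59, s=0, t=1
q=1: r=57, s=1, t=-1   [116*(1) + 59*(-1) = 57]
q=1: r=2, s=-1, t=2   [116*(-1) + 59*(2) = 2]
q=28: r=1, s=29, t=-57   [116*(29) + 59*(-57) = 1]
q=2: r=0, s=-59, t=116   [116*(-59) + 59*(116) = 0]
GCD = 1 with t = -57, so 59*(-57) ≡ 1 (mod 116)
Inverse = -57 mod 116 = 59
Check: 59 * 59 = 3481 ≡ 1 (mod 116)

59^(-1) ≡ 59 (mod 116)


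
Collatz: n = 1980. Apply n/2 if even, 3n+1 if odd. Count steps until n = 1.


1980 → 990 → 495 → 1486 → 743 → 2230 → 1115 → 3346 → 1673 → 5020 → 2510 → 1255 → 3766 → 1883 → 5650 → 2825 → 8476 → 4238 → 2119 → 6358 → 3179 → 9538 → 4769 → 14308 → 7154 → 3577 → 10732 → 5366 → 2683 → 8050 → 4025 → 12076 → 6038 → 3019 → 9058 → 4529 → 13588 → 6794 → 3397 → 10192 → 5096 → 2548 → 1274 → 637 → 1912 → 956 → 478 → 239 → 718 → 359 → 1078 → 539 → 1618 → 809 → 2428 → 1214 → 607 → 1822 → 911 → 2734 → 1367 → 4102 → 2051 → 6154 → 3077 → 9232 → 4616 → 2308 → 1154 → 577 → 1732 → 866 → 433 → 1300 → 650 → 325 → 976 → 488 → 244 → 122 → 61 → 184 → 92 → 46 → 23 → 70 → 35 → 106 → 53 → 160 → 80 → 40 → 20 → 10 → 5 → 16 → 8 → 4 → 2 → 1
Total steps = 99

99 steps


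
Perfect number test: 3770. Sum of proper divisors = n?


Proper divisors of 3770: 1, 2, 5, 10, 13, 26, 29, 58, 65, 130, 145, 290, 377, 754, 1885
Sum = 1 + 2 + 5 + 10 + 13 + 26 + 29 + 58 + 65 + 130 + 145 + 290 + 377 + 754 + 1885 = 3790

No, 3770 is not perfect (3790 ≠ 3770)


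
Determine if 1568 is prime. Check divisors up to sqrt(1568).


1568 / 2 = 784 (exact division)
1568 is NOT prime.

No, 1568 is not prime


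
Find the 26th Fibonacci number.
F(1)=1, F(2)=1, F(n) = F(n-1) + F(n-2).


Sequence: 1, 1, 2, 3, 5, 8, 13, 21, 34, 55, 89, 144, 233, 377, 610, 987, 1597, 2584, 4181, 6765, 10946, 17711, 28657, 46368, 75025, 121393
F(26) = 121393


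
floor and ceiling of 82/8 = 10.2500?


82/8 = 10.2500
floor = 10
ceil = 11

floor = 10, ceil = 11


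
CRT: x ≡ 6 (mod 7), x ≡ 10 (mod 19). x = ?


M = 7*19 = 133
M1 = M/7 = 19, M2 = M/19 = 7
M1^(-1) mod 7 = 3, M2^(-1) mod 19 = 11
x = 6*19*3 + 10*7*11 = 1112
1112 mod 133 = 48
Check: 48 mod 7 = 6 ✓, 48 mod 19 = 10 ✓

x ≡ 48 (mod 133)


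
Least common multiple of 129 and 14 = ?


GCD(129, 14) = 1
LCM = 129*14/1 = 1806/1 = 1806

LCM = 1806


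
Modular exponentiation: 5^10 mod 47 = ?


5^1 mod 47 = 5
5^2 mod 47 = 25
5^3 mod 47 = 31
5^4 mod 47 = 14
5^5 mod 47 = 23
5^6 mod 47 = 21
5^7 mod 47 = 11
5^8 mod 47 = 8
5^9 mod 47 = 40
5^10 mod 47 = 12


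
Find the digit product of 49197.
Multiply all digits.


4 × 9 × 1 × 9 × 7 = 2268


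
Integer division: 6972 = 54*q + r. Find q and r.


6972 = 54 * 129 + 6
Check: 6966 + 6 = 6972

q = 129, r = 6


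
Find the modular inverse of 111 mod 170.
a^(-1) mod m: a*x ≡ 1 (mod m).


Use the extended Euclidean algorithm on (170, 111); each row r = 170*s + 111*t:
r=170, s=1, t=0
r=111, s=0, t=1
q=1: r=59, s=1, t=-1   [170*(1) + 111*(-1) = 59]
q=1: r=52, s=-1, t=2   [170*(-1) + 111*(2) = 52]
q=1: r=7, s=2, t=-3   [170*(2) + 111*(-3) = 7]
q=7: r=3, s=-15, t=23   [170*(-15) + 111*(23) = 3]
q=2: r=1, s=32, t=-49   [170*(32) + 111*(-49) = 1]
q=3: r=0, s=-111, t=170   [170*(-111) + 111*(170) = 0]
GCD = 1 with t = -49, so 111*(-49) ≡ 1 (mod 170)
Inverse = -49 mod 170 = 121
Check: 111 * 121 = 13431 ≡ 1 (mod 170)

111^(-1) ≡ 121 (mod 170)


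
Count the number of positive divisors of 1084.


1084 = 2^2 × 271^1
d(1084) = (2+1) × (1+1) = 6

6 divisors


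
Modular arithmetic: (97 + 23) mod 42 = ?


97 + 23 = 120
120 mod 42 = 36


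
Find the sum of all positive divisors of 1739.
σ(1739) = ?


Divisors of 1739: 1, 37, 47, 1739
Sum = 1 + 37 + 47 + 1739 = 1824

σ(1739) = 1824


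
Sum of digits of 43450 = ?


4 + 3 + 4 + 5 + 0 = 16


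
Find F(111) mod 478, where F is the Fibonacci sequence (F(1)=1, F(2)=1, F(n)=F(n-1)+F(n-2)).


F(k) mod 478 for k=1..111:
1, 1, 2, 3, 5, 8, 13, 21, 34, 55, 89, 144, 233, 377, 132, 31, 163, 194, 357, 73, 430, 25, 455, 2, 457, 459, 438, 419, 379, 320, 221, 63, 284, 347, 153, 22, 175, 197, 372, 91, 463, 76, 61, 137, 198, 335, 55, 390, 445, 357, 324, 203, 49, 252, 301, 75, 376, 451, 349, 322, 193, 37, 230, 267, 19, 286, 305, 113, 418, 53, 471, 46, 39, 85, 124, 209, 333, 64, 397, 461, 380, 363, 265, 150, 415, 87, 24, 111, 135, 246, 381, 149, 52, 201, 253, 454, 229, 205, 434, 161, 117, 278, 395, 195, 112, 307, 419, 248, 189, 437, 148
F(111) mod 478 = 148


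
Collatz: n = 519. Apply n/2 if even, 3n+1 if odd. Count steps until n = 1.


519 → 1558 → 779 → 2338 → 1169 → 3508 → 1754 → 877 → 2632 → 1316 → 658 → 329 → 988 → 494 → 247 → 742 → 371 → 1114 → 557 → 1672 → 836 → 418 → 209 → 628 → 314 → 157 → 472 → 236 → 118 → 59 → 178 → 89 → 268 → 134 → 67 → 202 → 101 → 304 → 152 → 76 → 38 → 19 → 58 → 29 → 88 → 44 → 22 → 11 → 34 → 17 → 52 → 26 → 13 → 40 → 20 → 10 → 5 → 16 → 8 → 4 → 2 → 1
Total steps = 61

61 steps


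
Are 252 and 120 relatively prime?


Euclidean algorithm:
252 = 2 * 120 + 12
120 = 10 * 12 + 0
GCD(252, 120) = 12

No, not coprime (GCD = 12)


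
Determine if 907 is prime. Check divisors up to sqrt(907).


Check divisors up to sqrt(907) = 30.1164
No divisors found.
907 is prime.

Yes, 907 is prime


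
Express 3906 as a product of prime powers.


3906 / 2 = 1953
1953 / 3 = 651
651 / 3 = 217
217 / 7 = 31
31 / 31 = 1
3906 = 2 × 3^2 × 7 × 31


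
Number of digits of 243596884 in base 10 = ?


243596884 has 9 digits in base 10
floor(log10(243596884)) + 1 = floor(8.3867) + 1 = 9

9 digits (base 10)
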